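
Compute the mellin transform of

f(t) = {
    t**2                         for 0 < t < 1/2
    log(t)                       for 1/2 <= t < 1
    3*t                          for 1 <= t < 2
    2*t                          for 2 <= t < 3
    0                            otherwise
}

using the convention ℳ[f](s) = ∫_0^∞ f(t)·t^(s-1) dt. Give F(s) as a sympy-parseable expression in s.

the shared t-power comes off first: t**3 on [0, 1/2); t*log(t) on [1/2, 1); 3*t**2 on [1, 2); …
peel off the shared t-power: t on [0, 1/2); log(t)/t on [1/2, 1); 3 on [1, 2); …
summing 4 kernel integrals split by 1/2, 1, 2 yields ℳ[f](s)
on [0, 1/2) integrate f = t**2 against the kernel
on [1/2, 1): add ∫ log(t)·t^(s-1) dt
[1, 2) adds the kernel integral of 3*t
on [2, 3) integrate f = 2*t against the kernel

(8*2**(2*s)*s**3 + 16*2**(2*s)*s**2 - 12*2**s*s**3 - 28*2**s*s**2 - 12*2**s*s - 8*2**s + 24*6**s*s**3 + 48*6**s*s**2 + s**3 + 4*s**3*log(2) + 5*s**2 + 12*s**2*log(2) + 8*s*log(2) + 12*s + 8)/(4*2**s*s**2*(s**2 + 3*s + 2))
  Re(s) > -2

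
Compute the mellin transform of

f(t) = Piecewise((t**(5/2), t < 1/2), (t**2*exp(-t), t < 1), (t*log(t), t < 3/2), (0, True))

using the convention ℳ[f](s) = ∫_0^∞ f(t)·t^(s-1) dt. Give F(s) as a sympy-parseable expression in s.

the shared t-power comes off first: sqrt(t) on [0, 1/2); exp(-t) on [1/2, 1); log(t)/t on [1, 3/2)
f breaks at 1/2, 1 into 3 integrals to sum
[0, 1/2) adds the kernel integral of t**(5/2)
∫ over [1/2, 1) of t**2*exp(-t)·t^(s-1) joins the sum
on [1, 3/2) integrate f = t*log(t) against the kernel

(4*2**s*(2*s + 5)*(2*s - (s + 2)**2 + 3)*uppergamma(s + 2, 1/2) - 4*2**s*(2*s + 5)*(2*s - (s + 2)**2 + 3)*uppergamma(s + 2, 1) - 4*2**s*(2*s + 5) + 3**s*(s + 2)*(2*s + 5)*(-6*log(3) + 6*log(2)) + 3**s*(2*s + 5)*(-6*log(2) + 6*log(3)) + 6*3**s*(2*s + 5) + sqrt(2)*(2*s - (s + 2)**2 + 3))/(4*2**s*(2*s + 5)*(2*s - (s + 2)**2 + 3))
  Re(s) > -5/2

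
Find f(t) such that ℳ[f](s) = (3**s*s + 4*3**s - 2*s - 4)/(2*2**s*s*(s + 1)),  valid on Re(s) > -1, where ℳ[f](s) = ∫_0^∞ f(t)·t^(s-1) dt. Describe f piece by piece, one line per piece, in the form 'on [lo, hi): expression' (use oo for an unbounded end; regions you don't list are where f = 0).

on [0, 1/2): t
on [1/2, 3/2): 2 - t

cuts at 1/2: linearity sums the 2 kernel integrals
on [0, 1/2): add ∫ t·t^(s-1) dt
over [1/2, 3/2), the kernel integral of (2 - t) enters the sum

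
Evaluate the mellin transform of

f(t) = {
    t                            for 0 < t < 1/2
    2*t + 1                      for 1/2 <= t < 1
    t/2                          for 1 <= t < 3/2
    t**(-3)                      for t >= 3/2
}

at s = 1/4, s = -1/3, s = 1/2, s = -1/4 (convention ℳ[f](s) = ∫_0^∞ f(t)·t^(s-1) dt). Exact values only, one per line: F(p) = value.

F(1/4) = 2**(3/4)*(-6534 + 1051*3**(1/4) + 7722*2**(1/4))/2970
F(-1/3) = 2**(1/3)*(-405*2**(2/3) + 437*3**(2/3) + 2430)/1080
F(1/2) = -7*sqrt(2)/6 + 167*sqrt(6)/540 + 3
F(-1/4) = 2**(1/4)*(-1053*2**(3/4) + 383*3**(3/4) + 3510)/1053

split f at 1/2, 1, 3/2: ℳ[f](s) collects 4 kernel integrals
[0, 1/2) adds the kernel integral of t
∫ (2*t + 1)·t^(s-1) over [1/2, 1)
[1, 3/2) adds the kernel integral of t/2
segment 3/2 to ∞ holds t**(-3); add its integral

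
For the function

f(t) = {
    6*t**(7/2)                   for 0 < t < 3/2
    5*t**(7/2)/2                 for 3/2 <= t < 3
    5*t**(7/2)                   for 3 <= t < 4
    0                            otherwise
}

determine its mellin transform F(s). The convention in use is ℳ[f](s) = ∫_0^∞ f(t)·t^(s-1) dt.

treat the 3 regions marked off by 3/2, 3 separately and sum
[0, 3/2) adds the kernel integral of 6*t**(7/2)
on [3/2, 3): add ∫ 5*t**(7/2)/2·t^(s-1) dt
∫ over [3, 4) of 5*t**(7/2)·t^(s-1) joins the sum

(-5*3**(s + 7/2) + 7*(3/2)**(s + 7/2) + 10*4**(s + 7/2))/(2*s + 7)
  Re(s) > -7/2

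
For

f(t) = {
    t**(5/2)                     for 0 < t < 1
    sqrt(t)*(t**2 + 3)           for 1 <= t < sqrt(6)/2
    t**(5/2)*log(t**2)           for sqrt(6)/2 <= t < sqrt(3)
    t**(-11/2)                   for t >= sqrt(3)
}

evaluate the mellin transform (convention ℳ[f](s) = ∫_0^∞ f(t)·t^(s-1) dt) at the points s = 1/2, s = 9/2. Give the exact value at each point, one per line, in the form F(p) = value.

invert the shared t-power to get t**2 on [0, 1); t**2 + 3 on [1, sqrt(6)/2); t**2*log(t**2) on [sqrt(6)/2, sqrt(3)); …
peel off the power substitution: t on [0, 1); t + 3 on [1, 3/2); t*log(t) on [3/2, 3); …
treat the 4 regions marked off by 1, sqrt(6)/2, sqrt(3) separately and sum
on [0, 1) integrate f = t**(5/2) against the kernel
on [1, sqrt(6)/2) integrate f = sqrt(t)*(t**2 + 3) against the kernel
on [sqrt(6)/2, sqrt(3)): add ∫ t**(5/2)*log(t**2)·t^(s-1) dt
for t in [sqrt(3), ∞): the term is ∫ t**(-11/2)·t^(s-1)

F(1/2) = -3 - 89*sqrt(3)/135 + log(2**(sqrt(6)/4)*3**(-sqrt(6)/4 + sqrt(3))) + 23*sqrt(6)/12
F(9/2) = -113*sqrt(3)/147 - 27*sqrt(6)*log(3)/112 - 3/5 + 27*sqrt(6)*log(2)/112 + 3861*sqrt(6)/3920 + 27*sqrt(3)*log(3)/7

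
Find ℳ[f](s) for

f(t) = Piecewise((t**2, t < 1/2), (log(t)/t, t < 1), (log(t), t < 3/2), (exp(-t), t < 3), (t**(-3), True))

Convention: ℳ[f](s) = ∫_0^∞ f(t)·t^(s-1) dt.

split f at 1/2, 1, 3/2, 3: ℳ[f](s) collects 5 kernel integrals
∫ over [0, 1/2) of t**2·t^(s-1) joins the sum
the [1/2, 1) slice contributes ∫ log(t)/t·t^(s-1) dt
between 1 and 3/2 the integrand is log(t)·t^(s-1)
for t in [3/2, 3): the term is ∫ exp(-t)·t^(s-1)
the [3, ∞) slice contributes ∫ t**(-3)·t^(s-1) dt

(108*2**s*s**2*(s - 3)*(s + 2)*(s**2 - 2*s + 1)*uppergamma(s, 3/2) - 108*2**s*s**2*(s - 3)*(s + 2)*(s**2 - 2*s + 1)*uppergamma(s, 3) - 108*2**s*s**2*(s - 3)*(s + 2) + 108*2**s*(s - 3)*(s + 2)*(s**2 - 2*s + 1) - 108*3**s*s*(s - 3)*(s + 2)*(s**2 - 2*s + 1)*log(2) + 108*3**s*s*(s - 3)*(s + 2)*(s**2 - 2*s + 1)*log(3) - 108*3**s*(s - 3)*(s + 2)*(s**2 - 2*s + 1) - 4*6**s*s**2*(s + 2)*(s**2 - 2*s + 1) + 216*s**3*(s - 3)*(s + 2)*log(2) - 216*s**2*(s - 3)*(s + 2)*log(2) + 216*s**2*(s - 3)*(s + 2) + 27*s**2*(s - 3)*(s**2 - 2*s + 1))/(108*2**s*s**2*(s - 3)*(s + 2)*(s**2 - 2*s + 1))
  -2 < Re(s) < 3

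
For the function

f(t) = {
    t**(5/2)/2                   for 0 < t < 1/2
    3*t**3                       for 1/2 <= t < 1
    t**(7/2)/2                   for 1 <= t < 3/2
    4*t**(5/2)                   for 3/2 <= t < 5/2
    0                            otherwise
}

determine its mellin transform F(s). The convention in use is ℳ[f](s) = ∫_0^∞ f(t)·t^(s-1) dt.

(-3*2**(-s - 3)*(2*s + 5)*(2*s + 7) + 2**(-s - 5/2)*(s + 3)*(2*s + 7) - 8*(3/2)**(s + 5/2)*(s + 3)*(2*s + 7) + (3/2)**(s + 7/2)*(s + 3)*(2*s + 5) + 8*(5/2)**(s + 5/2)*(s + 3)*(2*s + 7) - (s + 3)*(2*s + 5) + 3*(2*s + 5)*(2*s + 7))/((s + 3)*(2*s + 5)*(2*s + 7))
  Re(s) > -5/2

decompose at 1/2, 1, 3/2; ℳ[f](s) sums the 4 pieces' integrals
the [0, 1/2) slice contributes ∫ t**(5/2)/2·t^(s-1) dt
between 1/2 and 1 the integrand is 3*t**3·t^(s-1)
segment [1, 3/2) carries t**(7/2)/2; integrate it
segment [3/2, 5/2) carries 4*t**(5/2); integrate it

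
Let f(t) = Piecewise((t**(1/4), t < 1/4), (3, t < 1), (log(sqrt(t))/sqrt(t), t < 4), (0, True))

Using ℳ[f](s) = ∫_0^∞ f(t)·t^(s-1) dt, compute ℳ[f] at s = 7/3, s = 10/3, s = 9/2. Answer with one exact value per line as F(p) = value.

reversing the power substitution: sqrt(t) on [0, 1/2); 3 on [1/2, 1); log(t)/t on [1, 2)
peel off the shared t-power: t**(3/2) on [0, 1/2); 3*t on [1/2, 1); log(t) on [1, 2)
slice at 1/4, 1, transform all 3 pieces, and sum them
[0, 1/4) adds the kernel integral of t**(1/4)
for t in [1/4, 1): the term is ∫ 3·t^(s-1)
over [1, 4), the kernel integral of log(sqrt(t))/sqrt(t) enters the sum

F(7/3) = -144*2**(2/3)/121 - 9*2**(1/3)/224 + 3*2**(5/6)/496 + 1215/847 + 48*2**(2/3)*log(2)/11
F(10/3) = -576*2**(2/3)/289 - 9*2**(1/3)/1280 + 3*2**(5/6)/2752 + 2781/2890 + 192*2**(2/3)*log(2)/17
F(9/2) = -5609/768 + sqrt(2)/4864 + 64*log(2)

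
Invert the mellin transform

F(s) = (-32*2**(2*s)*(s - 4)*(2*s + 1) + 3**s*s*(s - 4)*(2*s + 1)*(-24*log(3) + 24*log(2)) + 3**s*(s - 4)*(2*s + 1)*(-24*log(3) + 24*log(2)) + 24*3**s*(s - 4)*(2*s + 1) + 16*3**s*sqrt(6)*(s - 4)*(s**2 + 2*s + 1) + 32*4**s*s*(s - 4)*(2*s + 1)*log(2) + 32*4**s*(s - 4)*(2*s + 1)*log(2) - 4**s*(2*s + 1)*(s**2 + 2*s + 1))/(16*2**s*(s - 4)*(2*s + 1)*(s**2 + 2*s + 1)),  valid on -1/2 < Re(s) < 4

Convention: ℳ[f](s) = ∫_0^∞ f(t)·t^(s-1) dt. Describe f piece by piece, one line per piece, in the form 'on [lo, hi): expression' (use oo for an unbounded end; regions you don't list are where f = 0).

the 3 pieces separated at 3/2, 2 each add one integral
segment [0, 3/2) carries sqrt(t); integrate it
[3/2, 2) adds the kernel integral of t*log(t)
on [2, ∞) integrate f = t**(-4) against the kernel

on [0, 3/2): sqrt(t)
on [3/2, 2): t*log(t)
on [2, oo): t**(-4)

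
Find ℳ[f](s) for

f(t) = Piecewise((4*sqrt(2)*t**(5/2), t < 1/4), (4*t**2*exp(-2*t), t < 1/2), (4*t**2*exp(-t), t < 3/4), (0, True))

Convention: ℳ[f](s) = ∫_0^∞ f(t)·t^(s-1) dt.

undo the common scale on t: t**(5/2) on [0, 1/2); t**2*exp(-t) on [1/2, 1); t**2*exp(-t/2) on [1, 3/2)
peel off the shared t-power: sqrt(t) on [0, 1/2); exp(-t) on [1/2, 1); exp(-t/2) on [1, 3/2)
the 3 pieces separated at 1/4, 1/2 each add one integral
[0, 1/4) adds the kernel integral of 4*sqrt(2)*t**(5/2)
over [1/4, 1/2), the kernel integral of 4*t**2*exp(-2*t) enters the sum
the [1/2, 3/4) slice contributes ∫ 4*t**2*exp(-t)·t^(s-1) dt

(16*2**(2*s)*(2*s + 5)*uppergamma(s + 2, 1/2) - 16*2**(2*s)*(2*s + 5)*uppergamma(s + 2, 3/4) + 4*2**s*(2*s + 5)*uppergamma(s + 2, 1/2) - 4*2**s*(2*s + 5)*uppergamma(s + 2, 1) + sqrt(2))/(4*2**(2*s)*(2*s + 5))
  Re(s) > -5/2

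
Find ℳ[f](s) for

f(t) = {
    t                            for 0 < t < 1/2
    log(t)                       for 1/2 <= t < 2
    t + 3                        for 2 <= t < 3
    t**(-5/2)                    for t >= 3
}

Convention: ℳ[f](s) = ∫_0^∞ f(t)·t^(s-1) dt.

(-270*2**(2*s)*s**2*(2*s - 5) + 54*2**(2*s)*s*(s + 1)*(2*s - 5)*log(2) - 162*2**(2*s)*s*(2*s - 5) - 54*2**(2*s)*(s + 1)*(2*s - 5) - 4*sqrt(3)*6**s*s**2*(s + 1) + 324*6**s*s**2*(2*s - 5) + 162*6**s*s*(2*s - 5) + 27*s**2*(2*s - 5) + 54*s*(s + 1)*(2*s - 5)*log(2) + (2*s - 5)*(54*s + 54))/(54*2**s*s**2*(s + 1)*(2*s - 5))
  -1 < Re(s) < 5/2

cuts at 1/2, 2, 3: linearity sums the 4 kernel integrals
∫ t·t^(s-1) over [0, 1/2)
between 1/2 and 2 the integrand is log(t)·t^(s-1)
the [2, 3) slice contributes ∫ (t + 3)·t^(s-1) dt
for t in [3, ∞): the term is ∫ t**(-5/2)·t^(s-1)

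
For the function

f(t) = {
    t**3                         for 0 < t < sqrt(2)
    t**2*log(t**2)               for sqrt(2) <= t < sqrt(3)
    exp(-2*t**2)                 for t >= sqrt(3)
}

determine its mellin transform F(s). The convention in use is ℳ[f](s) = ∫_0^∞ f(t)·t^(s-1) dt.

the power substitution comes off first: t**(3/2) on [0, 2); t*log(t) on [2, 3); exp(-2*t) on [3, ∞)
f breaks at sqrt(2), sqrt(3) into 3 integrals to sum
piece [0, sqrt(2)): integrate t**3 against the kernel
∫ over [sqrt(2), sqrt(3)) of t**2*log(t**2)·t^(s-1) joins the sum
over [sqrt(3), ∞), the kernel integral of exp(-2*t**2) enters the sum

(-12**(s/2)*s*(s + 3)*log(2) - 2*12**(s/2)*(s + 3)*log(2) + 2*12**(s/2)*(s + 3) + 4*12**(s/2)*sqrt(2)*(s**2/4 + s + 1) + 3*18**(s/2)*s*(s + 3)*log(3)/2 - 3*18**(s/2)*(s + 3) + 3*18**(s/2)*(s + 3)*log(3) + 3**(s/2)*(s + 3)*(s**2/4 + s + 1)*uppergamma(s/2, 6))/(2*6**(s/2)*(s + 3)*(s**2/4 + s + 1))
  Re(s) > -3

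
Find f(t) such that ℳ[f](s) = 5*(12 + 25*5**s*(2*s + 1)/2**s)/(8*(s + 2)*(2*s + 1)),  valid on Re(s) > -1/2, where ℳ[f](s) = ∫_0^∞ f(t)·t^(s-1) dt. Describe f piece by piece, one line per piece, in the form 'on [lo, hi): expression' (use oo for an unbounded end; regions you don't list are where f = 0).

on [0, 1): 5*sqrt(t)/2
on [1, 5/2): 5*t**2/2

treat the 2 regions marked off by 1 separately and sum
on [0, 1): add ∫ 5*sqrt(t)/2·t^(s-1) dt
segment 1 to 5/2 holds 5*t**2/2; add its integral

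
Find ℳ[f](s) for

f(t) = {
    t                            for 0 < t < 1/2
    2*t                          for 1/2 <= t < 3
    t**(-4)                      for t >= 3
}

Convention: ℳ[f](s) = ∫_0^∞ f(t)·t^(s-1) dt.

summing 3 kernel integrals split by 1/2, 3 yields ℳ[f](s)
segment 0 to 1/2 holds t; add its integral
over [1/2, 3), the kernel integral of 2*t enters the sum
over [3, ∞), the kernel integral of t**(-4) enters the sum

(970*6**s*s - 3890*6**s - 81*s + 324)/(162*2**s*(s**2 - 3*s - 4))
  -1 < Re(s) < 4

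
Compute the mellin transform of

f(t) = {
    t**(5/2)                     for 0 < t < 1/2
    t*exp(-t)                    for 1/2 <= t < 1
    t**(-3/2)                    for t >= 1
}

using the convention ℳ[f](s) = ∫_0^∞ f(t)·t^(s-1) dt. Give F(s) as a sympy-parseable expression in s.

(4*2**s*(2*s - 3)*(2*s + 5)*uppergamma(s + 1, 1/2) - 4*2**s*(2*s - 3)*(2*s + 5)*uppergamma(s + 1, 1) - 8*2**s*(2*s + 5) + sqrt(2)*(2*s - 3))/(4*2**s*(2*s - 3)*(2*s + 5))
  -5/2 < Re(s) < 3/2

undo the shared t-power: t**(3/2) on [0, 1/2); exp(-t) on [1/2, 1); t**(-5/2) on [1, ∞)
slice at 1/2, 1, transform all 3 pieces, and sum them
segment 0 to 1/2 holds t**(5/2); add its integral
on [1/2, 1) integrate f = t*exp(-t) against the kernel
over [1, ∞), the kernel integral of t**(-3/2) enters the sum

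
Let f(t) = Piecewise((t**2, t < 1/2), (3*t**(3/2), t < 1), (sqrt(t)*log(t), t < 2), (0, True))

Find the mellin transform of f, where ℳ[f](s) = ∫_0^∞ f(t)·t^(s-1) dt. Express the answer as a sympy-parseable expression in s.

2**(-s - 5/2)*(2**(s + 7/2)*(2*s + 1)**2*(3*s + 6) + 2**(s + 9/2)*(s + 2)*(2*s + 3) - 2**(2*s + 5)*(s + 2)*(2*s + 3) + 16*4**s*(s + 2)*(2*s + 1)*(2*s + 3)*log(2) + (-12*s - 24)*(2*s + 1)**2 + sqrt(2)*(2*s + 1)**2*(2*s + 3))/((s + 2)*(2*s + 1)**2*(2*s + 3))
  Re(s) > -2

strip the shared t-power: t**(3/2) on [0, 1/2); 3*t on [1/2, 1); log(t) on [1, 2)
decompose at 1/2, 1; ℳ[f](s) sums the 3 pieces' integrals
for t in [0, 1/2): the term is ∫ t**2·t^(s-1)
∫ 3*t**(3/2)·t^(s-1) over [1/2, 1)
segment [1, 2) carries sqrt(t)*log(t); integrate it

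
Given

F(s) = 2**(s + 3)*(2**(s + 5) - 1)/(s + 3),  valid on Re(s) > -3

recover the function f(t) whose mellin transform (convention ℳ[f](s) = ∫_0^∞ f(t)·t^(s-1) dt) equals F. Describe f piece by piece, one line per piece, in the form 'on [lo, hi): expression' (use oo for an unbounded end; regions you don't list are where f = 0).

on [0, 2): 3*t**3
on [2, 4): 4*t**3

breakpoints 2: one integral from each of the 2 segments
∫ 3*t**3·t^(s-1) over [0, 2)
over [2, 4), the kernel integral of 4*t**3 enters the sum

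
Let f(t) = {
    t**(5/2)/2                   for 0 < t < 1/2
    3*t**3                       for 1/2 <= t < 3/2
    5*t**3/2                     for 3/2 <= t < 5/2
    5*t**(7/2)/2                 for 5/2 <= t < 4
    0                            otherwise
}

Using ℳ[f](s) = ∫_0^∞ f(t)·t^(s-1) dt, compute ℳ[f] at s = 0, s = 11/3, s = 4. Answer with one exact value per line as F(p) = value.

F(0) = -625*sqrt(10)/112 + sqrt(2)/40 + 17621/168
F(11/3) = -1171875*2**(5/6)*5**(1/6)/11008 + 3*2**(5/6)/4736 + 2187*2**(1/3)*3**(2/3)/5120 + 46875*2**(1/3)*5**(2/3)/1024 + 629145213*2**(1/3)/110080
F(4) = -78125*sqrt(10)/768 + sqrt(2)/1664 + 29949337/2688

slice at 1/2, 3/2, 5/2, transform all 4 pieces, and sum them
between 0 and 1/2 the integrand is t**(5/2)/2·t^(s-1)
for t in [1/2, 3/2): the term is ∫ 3*t**3·t^(s-1)
∫ 5*t**3/2·t^(s-1) over [3/2, 5/2)
on [5/2, 4) integrate f = 5*t**(7/2)/2 against the kernel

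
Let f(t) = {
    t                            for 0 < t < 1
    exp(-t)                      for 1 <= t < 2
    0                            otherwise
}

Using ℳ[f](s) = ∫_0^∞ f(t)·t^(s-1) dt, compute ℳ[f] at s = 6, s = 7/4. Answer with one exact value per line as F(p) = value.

F(6) = -872*exp(-2) + 1/7 + 326*exp(-1)
F(7/4) = -uppergamma(7/4, 2) + 4/11 + uppergamma(7/4, 1)

slice at 1, transform all 2 pieces, and sum them
for t in [0, 1): the term is ∫ t·t^(s-1)
∫ exp(-t)·t^(s-1) over [1, 2)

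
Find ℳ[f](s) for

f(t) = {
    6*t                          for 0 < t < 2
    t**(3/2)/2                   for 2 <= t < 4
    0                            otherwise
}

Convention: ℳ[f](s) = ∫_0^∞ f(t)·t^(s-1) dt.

2*(4*2**(2*s)*(s + 1) + 6*2**s*(2*s + 3) - 2**(s + 1/2)*(s + 1))/((s + 1)*(2*s + 3))
  Re(s) > -1

treat the 2 regions marked off by 2 separately and sum
between 0 and 2 the integrand is 6*t·t^(s-1)
over [2, 4), the kernel integral of t**(3/2)/2 enters the sum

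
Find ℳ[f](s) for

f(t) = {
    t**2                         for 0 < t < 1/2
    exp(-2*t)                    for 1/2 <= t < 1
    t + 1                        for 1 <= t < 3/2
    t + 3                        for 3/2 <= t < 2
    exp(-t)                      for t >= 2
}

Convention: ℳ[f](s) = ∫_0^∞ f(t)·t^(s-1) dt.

cuts at 1/2, 1, 3/2, 2: linearity sums the 5 kernel integrals
the [0, 1/2) slice contributes ∫ t**2·t^(s-1) dt
[1/2, 1) adds the kernel integral of exp(-2*t)
the [1, 3/2) slice contributes ∫ (t + 1)·t^(s-1) dt
the [3/2, 2) slice contributes ∫ (t + 3)·t^(s-1) dt
segment [2, ∞) carries exp(-t); integrate it

(20*2**(2*s)*s*(s + 2) + 12*2**(2*s)*(s + 2) + 4*2**s*s*(s + 1)*(s + 2)*uppergamma(s, 2) - 8*2**s*s*(s + 2) - 4*2**s*(s + 2) - 8*3**s*s*(s + 2) - 8*3**s*(s + 2) + 4*s*(s + 1)*(s + 2)*uppergamma(s, 1) - 4*s*(s + 1)*(s + 2)*uppergamma(s, 2) + s*(s + 1))/(4*2**s*s*(s + 1)*(s + 2))
  Re(s) > -2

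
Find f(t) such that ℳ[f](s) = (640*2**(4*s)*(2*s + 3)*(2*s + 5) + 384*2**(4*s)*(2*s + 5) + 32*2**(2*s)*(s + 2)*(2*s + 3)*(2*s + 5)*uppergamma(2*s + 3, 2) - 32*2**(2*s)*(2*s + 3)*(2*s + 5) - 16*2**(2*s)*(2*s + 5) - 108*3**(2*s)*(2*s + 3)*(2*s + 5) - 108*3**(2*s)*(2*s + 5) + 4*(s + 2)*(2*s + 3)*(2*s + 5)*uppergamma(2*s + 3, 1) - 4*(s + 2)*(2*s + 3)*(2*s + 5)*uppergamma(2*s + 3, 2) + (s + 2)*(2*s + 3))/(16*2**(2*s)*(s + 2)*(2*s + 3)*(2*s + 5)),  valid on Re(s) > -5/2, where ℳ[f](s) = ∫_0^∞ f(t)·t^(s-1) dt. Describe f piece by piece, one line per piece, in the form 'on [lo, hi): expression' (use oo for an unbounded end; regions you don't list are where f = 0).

peel off the shared t-power: sqrt(t) on [0, 1/4); exp(-2*sqrt(t))/sqrt(t) on [1/4, 1); (sqrt(t) + 1)/sqrt(t) on [1, 9/4); …
back out the power substitution: t on [0, 1/2); exp(-2*t)/t on [1/2, 1); (t + 1)/t on [1, 3/2); …
invert the shared t-power to get t**2 on [0, 1/2); exp(-2*t) on [1/2, 1); t + 1 on [1, 3/2); …
cuts at 1/4, 1, 9/4, 4: linearity sums the 5 kernel integrals
on [0, 1/4): add ∫ t**(5/2)·t^(s-1) dt
segment 1/4 to 1 holds t**(3/2)*exp(-2*sqrt(t)); add its integral
∫ t**(3/2)*(sqrt(t) + 1)·t^(s-1) over [1, 9/4)
[9/4, 4) adds the kernel integral of t**(3/2)*(sqrt(t) + 3)
segment 4 to ∞ holds t**(3/2)*exp(-sqrt(t)); add its integral

on [0, 1/4): t**(5/2)
on [1/4, 1): t**(3/2)*exp(-2*sqrt(t))
on [1, 9/4): t**(3/2)*(sqrt(t) + 1)
on [9/4, 4): t**(3/2)*(sqrt(t) + 3)
on [4, oo): t**(3/2)*exp(-sqrt(t))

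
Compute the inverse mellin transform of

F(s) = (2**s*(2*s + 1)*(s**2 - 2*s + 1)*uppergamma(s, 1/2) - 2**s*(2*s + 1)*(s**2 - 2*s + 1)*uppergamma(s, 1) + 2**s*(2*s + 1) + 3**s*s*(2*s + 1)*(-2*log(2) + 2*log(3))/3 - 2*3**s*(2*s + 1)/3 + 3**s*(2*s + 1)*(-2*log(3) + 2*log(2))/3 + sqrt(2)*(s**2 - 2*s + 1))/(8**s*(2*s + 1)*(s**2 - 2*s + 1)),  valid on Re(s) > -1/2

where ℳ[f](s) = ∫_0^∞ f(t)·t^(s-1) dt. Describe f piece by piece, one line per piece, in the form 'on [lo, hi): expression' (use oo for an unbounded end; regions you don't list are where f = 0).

peel off the power substitution: 2*t on [0, sqrt(2)/4); exp(-4*t**2) on [sqrt(2)/4, 1/2); log(4*t**2)/(4*t**2) on [1/2, sqrt(6)/4)
invert the common scale on t to get t on [0, sqrt(2)/2); exp(-t**2) on [sqrt(2)/2, 1); log(t**2)/t**2 on [1, sqrt(6)/2)
the power substitution comes off first: sqrt(t) on [0, 1/2); exp(-t) on [1/2, 1); log(t)/t on [1, 3/2)
linearity at 1/8, 1/4 turns ℳ[f](s) into 3 summed integrals
piece [0, 1/8): integrate 2*sqrt(t) against the kernel
piece [1/8, 1/4): integrate exp(-4*t) against the kernel
for t in [1/4, 3/8): the term is ∫ log(4*t)/(4*t)·t^(s-1)

on [0, 1/8): 2*sqrt(t)
on [1/8, 1/4): exp(-4*t)
on [1/4, 3/8): log(4*t)/(4*t)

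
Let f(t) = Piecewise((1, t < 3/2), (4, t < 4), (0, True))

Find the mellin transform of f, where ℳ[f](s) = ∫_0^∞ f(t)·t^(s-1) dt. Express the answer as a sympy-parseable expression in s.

(-3*(3/2)**s + 4*4**s)/s
  Re(s) > 0

integrate the 2 segments split at 3/2, then add the results
∫ over [0, 3/2) of 1·t^(s-1) joins the sum
for t in [3/2, 4): the term is ∫ 4·t^(s-1)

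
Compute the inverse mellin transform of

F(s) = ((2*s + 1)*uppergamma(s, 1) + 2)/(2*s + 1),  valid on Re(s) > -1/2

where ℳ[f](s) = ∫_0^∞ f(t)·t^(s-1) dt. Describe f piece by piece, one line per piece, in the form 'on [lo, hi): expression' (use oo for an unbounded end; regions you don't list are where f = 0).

summing 2 kernel integrals split by 1 yields ℳ[f](s)
segment 0 to 1 holds sqrt(t); add its integral
segment 1 to ∞ holds exp(-t); add its integral

on [0, 1): sqrt(t)
on [1, oo): exp(-t)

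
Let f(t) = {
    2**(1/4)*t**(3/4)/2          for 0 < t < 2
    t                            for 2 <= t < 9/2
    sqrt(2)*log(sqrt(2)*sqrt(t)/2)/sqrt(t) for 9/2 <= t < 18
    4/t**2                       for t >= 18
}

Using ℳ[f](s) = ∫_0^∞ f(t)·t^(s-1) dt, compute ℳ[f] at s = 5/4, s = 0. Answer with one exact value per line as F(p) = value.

F(5/4) = 2**(1/4)*(-272*sqrt(3) - 42 + log(2**(108*sqrt(6))*3**(-108*sqrt(6) + 432*sqrt(3))) + 315*sqrt(6))/54
F(0) = log(6**(2/3)/4) + 365/81

peel off the common scale on t: t**(3/4) on [0, 1); 2*t on [1, 9/4); log(sqrt(t))/sqrt(t) on [9/4, 9); …
reversing the power substitution: t**(3/2) on [0, 1); 2*t**2 on [1, 3/2); log(t)/t on [3/2, 3); …
summing 4 kernel integrals split by 2, 9/2, 18 yields ℳ[f](s)
on [0, 2) integrate f = 2**(1/4)*t**(3/4)/2 against the kernel
piece [2, 9/2): integrate t against the kernel
∫ sqrt(2)*log(sqrt(2)*sqrt(t)/2)/sqrt(t)·t^(s-1) over [9/2, 18)
piece [18, ∞): integrate 4/t**2 against the kernel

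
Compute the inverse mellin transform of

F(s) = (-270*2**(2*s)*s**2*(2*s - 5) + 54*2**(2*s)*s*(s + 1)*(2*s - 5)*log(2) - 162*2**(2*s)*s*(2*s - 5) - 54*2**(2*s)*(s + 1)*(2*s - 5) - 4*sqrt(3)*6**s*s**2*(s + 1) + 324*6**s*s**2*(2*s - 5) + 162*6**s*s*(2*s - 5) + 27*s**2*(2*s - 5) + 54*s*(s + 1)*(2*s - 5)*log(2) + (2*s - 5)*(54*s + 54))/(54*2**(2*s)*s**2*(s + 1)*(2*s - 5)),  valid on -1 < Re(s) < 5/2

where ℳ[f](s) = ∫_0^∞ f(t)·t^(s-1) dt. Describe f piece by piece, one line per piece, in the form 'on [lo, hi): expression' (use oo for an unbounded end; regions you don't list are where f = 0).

on [0, 1/4): 2*t
on [1/4, 1): log(2*t)
on [1, 3/2): 2*t + 3
on [3/2, oo): sqrt(2)/(8*t**(5/2))

peel off the common scale on t: t on [0, 1/2); log(t) on [1/2, 2); t + 3 on [2, 3); …
breakpoints 1/4, 1, 3/2: one integral from each of the 4 segments
piece [0, 1/4): integrate 2*t against the kernel
on [1/4, 1): add ∫ log(2*t)·t^(s-1) dt
the [1, 3/2) slice contributes ∫ (2*t + 3)·t^(s-1) dt
on [3/2, ∞): add ∫ sqrt(2)/(8*t**(5/2))·t^(s-1) dt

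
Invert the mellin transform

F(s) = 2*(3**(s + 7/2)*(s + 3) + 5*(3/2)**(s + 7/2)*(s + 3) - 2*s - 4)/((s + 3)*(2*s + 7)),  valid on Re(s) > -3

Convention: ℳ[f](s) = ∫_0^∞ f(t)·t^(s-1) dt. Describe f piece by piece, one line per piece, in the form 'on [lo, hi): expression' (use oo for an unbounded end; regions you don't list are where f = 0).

on [0, 1): 4*t**3
on [1, 3/2): 6*t**(7/2)
on [3/2, 3): t**(7/2)

f breaks at 1, 3/2 into 3 integrals to sum
[0, 1) adds the kernel integral of 4*t**3
over [1, 3/2), the kernel integral of 6*t**(7/2) enters the sum
on [3/2, 3): add ∫ t**(7/2)·t^(s-1) dt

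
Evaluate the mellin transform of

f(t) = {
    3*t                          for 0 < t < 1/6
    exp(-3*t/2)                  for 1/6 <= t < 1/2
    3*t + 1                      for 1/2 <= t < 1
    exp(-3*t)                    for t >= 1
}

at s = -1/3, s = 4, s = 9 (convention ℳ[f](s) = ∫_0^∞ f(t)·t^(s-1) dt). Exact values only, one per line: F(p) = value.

the common scale on t comes off first: t on [0, 1/2); exp(-t/2) on [1/2, 3/2); t + 1 on [3/2, 3); …
cuts at 1/6, 1/2, 1: linearity sums the 4 kernel integrals
∫ 3*t·t^(s-1) over [0, 1/6)
on [1/6, 1/2): add ∫ exp(-3*t/2)·t^(s-1) dt
segment [1/2, 1) carries (3*t + 1); integrate it
over [1, ∞), the kernel integral of exp(-3*t) enters the sum

F(-1/3) = -12**(1/3)*uppergamma(-1/3, 3/4)/2 + 3**(1/3)*uppergamma(-1/3, 3) + 3*2**(1/3)/4 + 3*6**(1/3)/4 + 12**(1/3)*uppergamma(-1/3, 1/4)/2 + 3/2
F(4) = -269*exp(-3/4)/108 + 26*exp(-3)/27 + 21143/25920 + 493*exp(-1/4)/324
F(9) = -621553849*exp(-3/4)/279936 + 20689567/50388480 + 89641*exp(-3)/2187 + 3392923553*exp(-1/4)/2519424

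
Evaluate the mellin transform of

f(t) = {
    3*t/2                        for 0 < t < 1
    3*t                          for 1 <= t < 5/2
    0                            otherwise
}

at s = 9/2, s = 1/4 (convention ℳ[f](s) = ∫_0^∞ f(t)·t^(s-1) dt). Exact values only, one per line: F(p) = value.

cuts at 1: linearity sums the 2 kernel integrals
the [0, 1) slice contributes ∫ 3*t/2·t^(s-1) dt
the [1, 5/2) slice contributes ∫ 3*t·t^(s-1) dt

F(9/2) = -3/11 + 9375*sqrt(10)/352
F(1/4) = -6/5 + 3*2**(3/4)*5**(1/4)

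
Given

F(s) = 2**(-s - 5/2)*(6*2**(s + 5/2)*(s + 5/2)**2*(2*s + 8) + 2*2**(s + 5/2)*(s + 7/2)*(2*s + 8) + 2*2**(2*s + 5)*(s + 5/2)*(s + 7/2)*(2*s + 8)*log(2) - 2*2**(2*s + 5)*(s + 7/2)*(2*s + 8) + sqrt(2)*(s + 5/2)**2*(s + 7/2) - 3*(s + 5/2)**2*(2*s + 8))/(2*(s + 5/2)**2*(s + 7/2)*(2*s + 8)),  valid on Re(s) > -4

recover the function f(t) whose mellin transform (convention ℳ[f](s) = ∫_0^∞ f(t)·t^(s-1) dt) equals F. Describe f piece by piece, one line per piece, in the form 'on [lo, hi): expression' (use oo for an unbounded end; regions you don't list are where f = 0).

undo the shared t-power: t**3 on [0, 1/2); 3*t**(5/2) on [1/2, 1); t**(3/2)*log(t) on [1, 2)
the shared t-power comes off first: t**2 on [0, 1/2); 3*t**(3/2) on [1/2, 1); sqrt(t)*log(t) on [1, 2)
the shared t-power comes off first: t**(3/2) on [0, 1/2); 3*t on [1/2, 1); log(t) on [1, 2)
the 3 pieces separated at 1/2, 1 each add one integral
segment 0 to 1/2 holds t**4; add its integral
[1/2, 1) adds the kernel integral of 3*t**(7/2)
on [1, 2) integrate f = t**(5/2)*log(t) against the kernel

on [0, 1/2): t**4
on [1/2, 1): 3*t**(7/2)
on [1, 2): t**(5/2)*log(t)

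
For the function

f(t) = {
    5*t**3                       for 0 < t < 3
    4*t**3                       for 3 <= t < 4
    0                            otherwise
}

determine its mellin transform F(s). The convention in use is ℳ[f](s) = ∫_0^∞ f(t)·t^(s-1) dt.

(2**(2*s + 8) + 3**(s + 3))/(s + 3)
  Re(s) > -3

cuts at 3: linearity sums the 2 kernel integrals
the [0, 3) slice contributes ∫ 5*t**3·t^(s-1) dt
over [3, 4), the kernel integral of 4*t**3 enters the sum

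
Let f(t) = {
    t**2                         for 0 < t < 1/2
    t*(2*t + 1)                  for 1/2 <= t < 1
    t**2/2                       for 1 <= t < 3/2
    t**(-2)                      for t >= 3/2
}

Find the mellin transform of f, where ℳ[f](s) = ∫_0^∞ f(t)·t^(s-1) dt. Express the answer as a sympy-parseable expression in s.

remove the shared t-power first: t on [0, 1/2); 2*t + 1 on [1/2, 1); t/2 on [1, 3/2); …
summing 4 kernel integrals split by 1/2, 1, 3/2 yields ℳ[f](s)
on [0, 1/2) integrate f = t**2 against the kernel
over [1/2, 1), the kernel integral of t*(2*t + 1) enters the sum
∫ t**2/2·t^(s-1) over [1, 3/2)
over [3/2, ∞), the kernel integral of t**(-2) enters the sum

(180*2**s*s**2 - 108*2**s*s - 504*2**s + 49*3**s*s**2 - 177*3**s*s - 226*3**s - 54*s**2 + 18*s + 180)/(72*2**s*(s**3 + s**2 - 4*s - 4))
  -2 < Re(s) < 2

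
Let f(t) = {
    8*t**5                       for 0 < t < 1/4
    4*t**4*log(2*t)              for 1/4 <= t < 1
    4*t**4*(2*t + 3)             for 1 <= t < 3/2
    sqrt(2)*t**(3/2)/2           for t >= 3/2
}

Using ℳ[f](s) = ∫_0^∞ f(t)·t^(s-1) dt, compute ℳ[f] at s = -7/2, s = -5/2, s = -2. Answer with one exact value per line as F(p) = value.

F(-7/2) = -110/3 + sqrt(2)/9 + 12*log(2) + 16*sqrt(6)
F(-5/2) = -1139/90 + sqrt(2)/3 + 3*log(2) + 48*sqrt(6)/5
F(-2) = 2*sqrt(3)/3 + 17*log(2)/8 + 207/16

back out the shared t-power: 8*t**3 on [0, 1/4); 4*t**2*log(2*t) on [1/4, 1); 4*t**2*(2*t + 3) on [1, 3/2); …
strip the common scale on t: t**3 on [0, 1/2); t**2*log(t) on [1/2, 2); t**2*(t + 3) on [2, 3); …
strip the shared t-power: t on [0, 1/2); log(t) on [1/2, 2); t + 3 on [2, 3); …
linearity at 1/4, 1, 3/2 turns ℳ[f](s) into 4 summed integrals
segment [0, 1/4) carries 8*t**5; integrate it
over [1/4, 1), the kernel integral of 4*t**4*log(2*t) enters the sum
∫ 4*t**4*(2*t + 3)·t^(s-1) over [1, 3/2)
[3/2, ∞) adds the kernel integral of sqrt(2)*t**(3/2)/2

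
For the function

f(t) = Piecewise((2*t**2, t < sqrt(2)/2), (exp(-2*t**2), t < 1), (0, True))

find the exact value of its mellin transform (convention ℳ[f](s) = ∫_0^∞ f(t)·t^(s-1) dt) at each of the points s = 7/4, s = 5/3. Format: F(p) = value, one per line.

F(7/4) = 2**(1/8)*(-15*uppergamma(7/8, 2) + 15*uppergamma(7/8, 1) + 8)/60
F(5/3) = 2**(1/6)*(-11*uppergamma(5/6, 2) + 11*uppergamma(5/6, 1) + 6)/44

the power substitution comes off first: 2*t on [0, 1/2); exp(-2*t) on [1/2, 1)
strip the common scale on t: t on [0, 1); exp(-t) on [1, 2)
integrate the 2 segments split at sqrt(2)/2, then add the results
∫ over [0, sqrt(2)/2) of 2*t**2·t^(s-1) joins the sum
between sqrt(2)/2 and 1 the integrand is exp(-2*t**2)·t^(s-1)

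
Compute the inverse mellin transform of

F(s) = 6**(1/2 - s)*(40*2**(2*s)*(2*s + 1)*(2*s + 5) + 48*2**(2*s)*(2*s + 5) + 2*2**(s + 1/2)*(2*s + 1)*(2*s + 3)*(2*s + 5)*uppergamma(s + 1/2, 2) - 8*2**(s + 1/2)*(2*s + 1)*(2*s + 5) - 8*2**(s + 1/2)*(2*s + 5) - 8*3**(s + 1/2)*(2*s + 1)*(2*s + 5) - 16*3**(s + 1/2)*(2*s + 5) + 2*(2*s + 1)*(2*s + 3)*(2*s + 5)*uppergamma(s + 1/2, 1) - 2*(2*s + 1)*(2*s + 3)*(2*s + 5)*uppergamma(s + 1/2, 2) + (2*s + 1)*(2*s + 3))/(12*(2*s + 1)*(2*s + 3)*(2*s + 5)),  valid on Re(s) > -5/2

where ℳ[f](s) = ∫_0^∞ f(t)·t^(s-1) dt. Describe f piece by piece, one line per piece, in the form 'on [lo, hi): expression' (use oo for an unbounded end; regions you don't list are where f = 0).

on [0, 1/6): 9*t**(5/2)
on [1/6, 1/3): sqrt(t)*exp(-6*t)
on [1/3, 1/2): sqrt(t)*(3*t + 1)
on [1/2, 2/3): sqrt(t)*(3*t + 3)
on [2/3, oo): sqrt(t)*exp(-3*t)

remove the shared t-power first: 9*t**2 on [0, 1/6); exp(-6*t) on [1/6, 1/3); 3*t + 1 on [1/3, 1/2); …
remove the common scale on t first: t**2 on [0, 1/2); exp(-2*t) on [1/2, 1); t + 1 on [1, 3/2); …
treat the 5 regions marked off by 1/6, 1/3, 1/2, 2/3 separately and sum
the [0, 1/6) slice contributes ∫ 9*t**(5/2)·t^(s-1) dt
on [1/6, 1/3) integrate f = sqrt(t)*exp(-6*t) against the kernel
segment [1/3, 1/2) carries sqrt(t)*(3*t + 1); integrate it
for t in [1/2, 2/3): the term is ∫ sqrt(t)*(3*t + 3)·t^(s-1)
for t in [2/3, ∞): the term is ∫ sqrt(t)*exp(-3*t)·t^(s-1)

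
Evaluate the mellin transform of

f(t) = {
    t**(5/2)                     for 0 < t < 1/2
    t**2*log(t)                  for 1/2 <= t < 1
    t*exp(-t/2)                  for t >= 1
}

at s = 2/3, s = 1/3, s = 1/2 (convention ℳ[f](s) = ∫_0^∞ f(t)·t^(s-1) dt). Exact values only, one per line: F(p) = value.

invert the shared t-power to get t**(3/2) on [0, 1/2); t*log(t) on [1/2, 1); exp(-t/2) on [1, ∞)
decompose at 1/2, 1; ℳ[f](s) sums the 3 pieces' integrals
between 0 and 1/2 the integrand is t**(5/2)·t^(s-1)
segment [1/2, 1) carries t**2*log(t); integrate it
piece [1, ∞): integrate t*exp(-t/2) against the kernel

F(2/3) = 2**(1/3)*(-684*2**(2/3) + 171 + 192*sqrt(2) + 456*log(2) + 19456*2**(1/3)*uppergamma(5/3, 1/2))/9728
F(1/3) = 2**(2/3)*(-612*2**(1/3) + 153 + 147*sqrt(2) + 357*log(2) + 6664*2**(2/3)*uppergamma(4/3, 1/2))/6664
F(1/2) = -71/600 + sqrt(2)/50 + sqrt(2)*log(2)/20 + sqrt(2)*sqrt(pi)*erfc(sqrt(2)/2) + 2*exp(-1/2)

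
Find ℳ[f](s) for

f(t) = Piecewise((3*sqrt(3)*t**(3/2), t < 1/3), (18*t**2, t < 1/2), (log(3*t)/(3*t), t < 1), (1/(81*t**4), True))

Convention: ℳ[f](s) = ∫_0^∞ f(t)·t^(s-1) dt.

(324*2**s*(s - 4)*(s + 2)*(s**2 - 2*s + 1) - 324*2**s*(s - 4)*(2*s + 3)*(s**2 - 2*s + 1) - 108*3**s*s*(s - 4)*(s + 2)*(2*s + 3)*log(3) + 108*3**s*s*(s - 4)*(s + 2)*(2*s + 3)*log(2) - 108*3**s*(s - 4)*(s + 2)*(2*s + 3)*log(2) + 108*3**s*(s - 4)*(s + 2)*(2*s + 3) + 108*3**s*(s - 4)*(s + 2)*(2*s + 3)*log(3) + 729*3**s*(s - 4)*(2*s + 3)*(s**2 - 2*s + 1) + 54*6**s*s*(s - 4)*(s + 2)*(2*s + 3)*log(3) - 54*6**s*(s - 4)*(s + 2)*(2*s + 3)*log(3) - 54*6**s*(s - 4)*(s + 2)*(2*s + 3) - 2*6**s*(s + 2)*(2*s + 3)*(s**2 - 2*s + 1))/(162*6**s*(s - 4)*(s + 2)*(2*s + 3)*(s**2 - 2*s + 1))
  -3/2 < Re(s) < 4

strip the common scale on t: t**(3/2) on [0, 1); 2*t**2 on [1, 3/2); log(t)/t on [3/2, 3); …
cuts at 1/3, 1/2, 1: linearity sums the 4 kernel integrals
∫ over [0, 1/3) of 3*sqrt(3)*t**(3/2)·t^(s-1) joins the sum
between 1/3 and 1/2 the integrand is 18*t**2·t^(s-1)
on [1/2, 1): add ∫ log(3*t)/(3*t)·t^(s-1) dt
[1, ∞) adds the kernel integral of 1/(81*t**4)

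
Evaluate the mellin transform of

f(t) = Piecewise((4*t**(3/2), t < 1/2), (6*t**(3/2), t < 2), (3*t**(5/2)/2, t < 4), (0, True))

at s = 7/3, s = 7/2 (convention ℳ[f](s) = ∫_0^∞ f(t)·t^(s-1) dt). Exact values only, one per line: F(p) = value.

breakpoints 1/2, 2: one integral from each of the 3 segments
over [0, 1/2), the kernel integral of 4*t**(3/2) enters the sum
between 1/2 and 2 the integrand is 6*t**(3/2)·t^(s-1)
segment [2, 4) carries 3*t**(5/2)/2; integrate it

F(7/3) = -3*2**(1/6)/92 + 5040*2**(5/6)/667 + 4608*2**(2/3)/29
F(7/2) = 83711/80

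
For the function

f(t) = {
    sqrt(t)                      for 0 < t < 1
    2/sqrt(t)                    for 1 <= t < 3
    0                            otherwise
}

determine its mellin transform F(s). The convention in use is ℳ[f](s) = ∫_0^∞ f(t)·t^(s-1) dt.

the shared t-power comes off first: t**(3/2) on [0, 1); 2*sqrt(t) on [1, 3)
integrate the 2 segments split at 1, then add the results
∫ sqrt(t)·t^(s-1) over [0, 1)
segment [1, 3) carries 2/sqrt(t); integrate it

2*(2*3**(s + 1/2)*(2*s + 1) - 6*s - 9)/(3*(2*s - 1)*(2*s + 1))
  Re(s) > -1/2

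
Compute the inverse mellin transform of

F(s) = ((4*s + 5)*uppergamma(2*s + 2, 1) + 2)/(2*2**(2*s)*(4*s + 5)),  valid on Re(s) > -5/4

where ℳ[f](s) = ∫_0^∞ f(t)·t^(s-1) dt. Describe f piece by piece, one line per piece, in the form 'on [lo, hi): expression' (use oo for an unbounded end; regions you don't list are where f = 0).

on [0, 1/4): sqrt(2)*t**(5/4)
on [1/4, oo): t*exp(-2*sqrt(t))

undo the power substitution: sqrt(2)*t**(5/2) on [0, 1/2); t**2*exp(-2*t) on [1/2, ∞)
the shared t-power comes off first: sqrt(2)*sqrt(t) on [0, 1/2); exp(-2*t) on [1/2, ∞)
peel off the common scale on t: sqrt(t) on [0, 1); exp(-t) on [1, ∞)
treat the 2 regions marked off by 1/4 separately and sum
∫ sqrt(2)*t**(5/4)·t^(s-1) over [0, 1/4)
between 1/4 and ∞ the integrand is t*exp(-2*sqrt(t))·t^(s-1)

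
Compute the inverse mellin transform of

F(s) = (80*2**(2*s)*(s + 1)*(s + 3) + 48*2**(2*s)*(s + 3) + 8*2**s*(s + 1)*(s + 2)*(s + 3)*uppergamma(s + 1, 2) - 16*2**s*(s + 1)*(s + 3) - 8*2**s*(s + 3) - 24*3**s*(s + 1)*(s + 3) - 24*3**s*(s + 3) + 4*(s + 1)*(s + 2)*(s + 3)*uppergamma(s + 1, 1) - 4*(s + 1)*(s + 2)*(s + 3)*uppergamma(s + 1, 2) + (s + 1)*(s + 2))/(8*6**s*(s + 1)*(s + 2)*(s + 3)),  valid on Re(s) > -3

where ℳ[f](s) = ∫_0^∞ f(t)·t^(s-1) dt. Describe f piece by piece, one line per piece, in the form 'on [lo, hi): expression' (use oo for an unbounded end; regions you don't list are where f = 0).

on [0, 1/6): 27*t**3
on [1/6, 1/3): 3*t*exp(-6*t)
on [1/3, 1/2): 3*t*(3*t + 1)
on [1/2, 2/3): 3*t*(3*t + 3)
on [2/3, oo): 3*t*exp(-3*t)

invert the common scale on t to get t**3 on [0, 1/2); t*exp(-2*t) on [1/2, 1); t*(t + 1) on [1, 3/2); …
remove the shared t-power first: t**2 on [0, 1/2); exp(-2*t) on [1/2, 1); t + 1 on [1, 3/2); …
slice at 1/6, 1/3, 1/2, 2/3, transform all 5 pieces, and sum them
between 0 and 1/6 the integrand is 27*t**3·t^(s-1)
on [1/6, 1/3) integrate f = 3*t*exp(-6*t) against the kernel
for t in [1/3, 1/2): the term is ∫ 3*t*(3*t + 1)·t^(s-1)
for t in [1/2, 2/3): the term is ∫ 3*t*(3*t + 3)·t^(s-1)
∫ 3*t*exp(-3*t)·t^(s-1) over [2/3, ∞)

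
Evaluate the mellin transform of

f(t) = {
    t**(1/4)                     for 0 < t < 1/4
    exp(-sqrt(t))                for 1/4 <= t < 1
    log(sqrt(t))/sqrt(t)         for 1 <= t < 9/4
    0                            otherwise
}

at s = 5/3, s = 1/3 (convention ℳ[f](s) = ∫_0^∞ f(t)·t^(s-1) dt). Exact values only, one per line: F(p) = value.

invert the power substitution to get sqrt(t) on [0, 1/2); exp(-t) on [1/2, 1); log(t)/t on [1, 3/2)
treat the 3 regions marked off by 1/4, 1 separately and sum
∫ t**(1/4)·t^(s-1) over [0, 1/4)
on [1/4, 1): add ∫ exp(-sqrt(t))·t^(s-1) dt
on [1, 9/4) integrate f = log(sqrt(t))/sqrt(t) against the kernel

F(5/3) = -2*uppergamma(10/3, 1) - 81*2**(2/3)*3**(1/3)/196 + 3*2**(1/6)/92 + 18/49 + log(3**(27*2**(2/3)*3**(1/3)/28)/2**(27*2**(2/3)*3**(1/3)/28)) + 2*uppergamma(10/3, 1/2)
F(1/3) = -6*2**(1/3)*3**(2/3) + log(2**(2*2**(1/3)*3**(2/3))/3**(2*2**(1/3)*3**(2/3))) - 2*uppergamma(2/3, 1) + 3*2**(5/6)/7 + 2*uppergamma(2/3, 1/2) + 18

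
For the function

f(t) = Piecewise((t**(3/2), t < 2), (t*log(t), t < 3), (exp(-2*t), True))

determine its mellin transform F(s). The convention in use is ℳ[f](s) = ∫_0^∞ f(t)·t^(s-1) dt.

f breaks at 2, 3 into 3 integrals to sum
segment 0 to 2 holds t**(3/2); add its integral
the [2, 3) slice contributes ∫ t*log(t)·t^(s-1) dt
on [3, ∞): add ∫ exp(-2*t)·t^(s-1) dt

(-12**s*s*(2*s + 3)*log(4) - 12**s*(2*s + 3)*log(4) + 12**s*(4*s + 6) + 12**s*sqrt(2)*(4*s**2 + 8*s + 4) + 3*18**s*s*(2*s + 3)*log(3) + 18**s*(-6*s - 9) + 3*18**s*(2*s + 3)*log(3) + 3**s*(2*s + 3)*(s**2 + 2*s + 1)*uppergamma(s, 6))/(6**s*(2*s + 3)*(s**2 + 2*s + 1))
  Re(s) > -3/2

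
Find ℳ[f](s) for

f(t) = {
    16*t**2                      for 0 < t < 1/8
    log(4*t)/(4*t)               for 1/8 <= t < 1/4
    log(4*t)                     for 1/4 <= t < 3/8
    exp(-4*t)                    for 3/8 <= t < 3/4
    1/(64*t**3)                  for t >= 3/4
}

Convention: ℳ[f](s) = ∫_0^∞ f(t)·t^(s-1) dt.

(108*2**s*s**2*(s - 3)*(s + 2)*(s**2 - 2*s + 1)*uppergamma(s, 3/2) - 108*2**s*s**2*(s - 3)*(s + 2)*(s**2 - 2*s + 1)*uppergamma(s, 3) - 108*2**s*s**2*(s - 3)*(s + 2) + 108*2**s*(s - 3)*(s + 2)*(s**2 - 2*s + 1) - 108*3**s*s*(s - 3)*(s + 2)*(s**2 - 2*s + 1)*log(2) + 108*3**s*s*(s - 3)*(s + 2)*(s**2 - 2*s + 1)*log(3) - 108*3**s*(s - 3)*(s + 2)*(s**2 - 2*s + 1) - 4*6**s*s**2*(s + 2)*(s**2 - 2*s + 1) + 216*s**3*(s - 3)*(s + 2)*log(2) - 216*s**2*(s - 3)*(s + 2)*log(2) + 216*s**2*(s - 3)*(s + 2) + 27*s**2*(s - 3)*(s**2 - 2*s + 1))/(108*2**(3*s)*s**2*(s - 3)*(s + 2)*(s**2 - 2*s + 1))
  -2 < Re(s) < 3

invert the common scale on t to get 4*t**2 on [0, 1/4); log(2*t)/(2*t) on [1/4, 1/2); log(2*t) on [1/2, 3/4); …
peel off the common scale on t: t**2 on [0, 1/2); log(t)/t on [1/2, 1); log(t) on [1, 3/2); …
decompose at 1/8, 1/4, 3/8, 3/4; ℳ[f](s) sums the 5 pieces' integrals
∫ over [0, 1/8) of 16*t**2·t^(s-1) joins the sum
piece [1/8, 1/4): integrate log(4*t)/(4*t) against the kernel
on [1/4, 3/8): add ∫ log(4*t)·t^(s-1) dt
on [3/8, 3/4) integrate f = exp(-4*t) against the kernel
for t in [3/4, ∞): the term is ∫ 1/(64*t**3)·t^(s-1)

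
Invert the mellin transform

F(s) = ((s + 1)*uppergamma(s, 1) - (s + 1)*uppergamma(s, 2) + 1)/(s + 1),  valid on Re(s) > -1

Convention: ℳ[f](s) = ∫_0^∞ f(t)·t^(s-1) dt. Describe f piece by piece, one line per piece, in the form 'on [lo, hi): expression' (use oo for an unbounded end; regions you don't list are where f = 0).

on [0, 1): t
on [1, 2): exp(-t)

slice at 1, transform all 2 pieces, and sum them
on [0, 1) integrate f = t against the kernel
on [1, 2): add ∫ exp(-t)·t^(s-1) dt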